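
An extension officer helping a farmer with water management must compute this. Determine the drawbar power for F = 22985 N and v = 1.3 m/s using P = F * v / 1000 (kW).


P = F * v / 1000
  = 22985 * 1.3 / 1000
  = 29880.50 / 1000
  = 29.88 kW


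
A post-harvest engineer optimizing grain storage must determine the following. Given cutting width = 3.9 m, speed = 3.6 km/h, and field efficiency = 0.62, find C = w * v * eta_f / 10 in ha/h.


C = w * v * eta_f / 10
  = 3.9 * 3.6 * 0.62 / 10
  = 8.70 / 10
  = 0.87 ha/h


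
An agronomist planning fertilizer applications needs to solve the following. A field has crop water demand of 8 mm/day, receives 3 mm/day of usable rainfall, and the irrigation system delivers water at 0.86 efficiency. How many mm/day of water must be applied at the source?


IWR = (ETc - Pe) / Ea
    = (8 - 3) / 0.86
    = 5 / 0.86
    = 5.81 mm/day


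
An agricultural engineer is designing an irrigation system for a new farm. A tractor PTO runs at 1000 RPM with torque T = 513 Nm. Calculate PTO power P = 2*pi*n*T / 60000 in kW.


P = 2*pi*n*T / 60000
  = 2*pi * 1000 * 513 / 60000
  = 3223274.06 / 60000
  = 53.72 kW


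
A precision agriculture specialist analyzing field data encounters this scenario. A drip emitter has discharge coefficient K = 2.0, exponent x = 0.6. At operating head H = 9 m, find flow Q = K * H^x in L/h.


Q = K * H^x
  = 2.0 * 9^0.6
  = 2.0 * 3.7372
  = 7.47 L/h


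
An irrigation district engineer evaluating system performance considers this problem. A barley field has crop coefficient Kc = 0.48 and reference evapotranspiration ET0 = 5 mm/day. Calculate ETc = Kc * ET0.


ETc = Kc * ET0
    = 0.48 * 5
    = 2.40 mm/day


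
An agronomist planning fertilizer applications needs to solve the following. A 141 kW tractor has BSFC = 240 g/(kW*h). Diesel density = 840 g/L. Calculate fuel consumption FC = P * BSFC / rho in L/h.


FC = P * BSFC / rho_fuel
   = 141 * 240 / 840
   = 33840 / 840
   = 40.29 L/h


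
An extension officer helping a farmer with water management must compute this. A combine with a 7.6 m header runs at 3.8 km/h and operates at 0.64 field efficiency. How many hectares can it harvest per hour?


C = w * v * eta_f / 10
  = 7.6 * 3.8 * 0.64 / 10
  = 18.48 / 10
  = 1.85 ha/h


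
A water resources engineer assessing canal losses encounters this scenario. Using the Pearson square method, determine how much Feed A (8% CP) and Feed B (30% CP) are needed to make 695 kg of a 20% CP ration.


parts_A = CP_b - target = 30 - 20 = 10
parts_B = target - CP_a = 20 - 8 = 12
total_parts = 10 + 12 = 22
Feed A = 695 * 10 / 22 = 315.91 kg
Feed B = 695 * 12 / 22 = 379.09 kg

315.91 kg


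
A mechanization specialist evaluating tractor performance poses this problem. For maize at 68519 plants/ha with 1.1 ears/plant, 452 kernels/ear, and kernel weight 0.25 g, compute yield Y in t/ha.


Y = density * ears * kernels * kw
  = 68519 * 1.1 * 452 * 0.25 g/ha
  = 8516911.70 g/ha
  = 8516.91 kg/ha = 8.52 t/ha


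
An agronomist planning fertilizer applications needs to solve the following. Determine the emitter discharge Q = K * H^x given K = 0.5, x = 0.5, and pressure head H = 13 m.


Q = K * H^x
  = 0.5 * 13^0.5
  = 0.5 * 3.6056
  = 1.80 L/h


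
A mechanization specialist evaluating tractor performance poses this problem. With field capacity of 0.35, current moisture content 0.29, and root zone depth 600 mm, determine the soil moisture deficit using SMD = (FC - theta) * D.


SMD = (FC - theta) * D
    = (0.35 - 0.29) * 600
    = 0.060 * 600
    = 36 mm


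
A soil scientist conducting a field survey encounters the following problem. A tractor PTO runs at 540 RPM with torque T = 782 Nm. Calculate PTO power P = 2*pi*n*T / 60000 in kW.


P = 2*pi*n*T / 60000
  = 2*pi * 540 * 782 / 60000
  = 2653263.49 / 60000
  = 44.22 kW


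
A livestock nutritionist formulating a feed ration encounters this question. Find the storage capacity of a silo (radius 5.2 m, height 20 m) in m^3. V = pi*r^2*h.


V = pi * r^2 * h
  = pi * 5.2^2 * 20
  = pi * 27.04 * 20
  = 1698.97 m^3


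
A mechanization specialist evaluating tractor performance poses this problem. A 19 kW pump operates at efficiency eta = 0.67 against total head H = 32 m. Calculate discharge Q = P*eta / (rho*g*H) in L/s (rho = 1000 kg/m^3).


Q = (P * 1000 * eta) / (rho * g * H)
  = (19 * 1000 * 0.67) / (1000 * 9.81 * 32)
  = 12730 / 313920
  = 0.04055 m^3/s = 40.55 L/s


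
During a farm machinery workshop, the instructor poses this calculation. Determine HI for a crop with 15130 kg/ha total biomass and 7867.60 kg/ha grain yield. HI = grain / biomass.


HI = grain_yield / biomass
   = 7867.60 / 15130
   = 0.52


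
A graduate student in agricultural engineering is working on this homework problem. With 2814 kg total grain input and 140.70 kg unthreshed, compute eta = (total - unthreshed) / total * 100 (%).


eta = (total - unthreshed) / total * 100
    = (2814 - 140.70) / 2814 * 100
    = 2673.30 / 2814 * 100
    = 95%


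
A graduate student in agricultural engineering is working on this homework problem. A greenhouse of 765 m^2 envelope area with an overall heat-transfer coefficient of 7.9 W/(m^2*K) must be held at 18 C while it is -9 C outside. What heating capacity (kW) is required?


dT = 18 - (-9) = 27 K
Q = U * A * dT
  = 7.9 * 765 * 27
  = 163174.50 W = 163.17 kW


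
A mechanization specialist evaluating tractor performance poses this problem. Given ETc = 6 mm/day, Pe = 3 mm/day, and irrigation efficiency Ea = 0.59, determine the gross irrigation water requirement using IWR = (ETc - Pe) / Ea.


IWR = (ETc - Pe) / Ea
    = (6 - 3) / 0.59
    = 3 / 0.59
    = 5.08 mm/day


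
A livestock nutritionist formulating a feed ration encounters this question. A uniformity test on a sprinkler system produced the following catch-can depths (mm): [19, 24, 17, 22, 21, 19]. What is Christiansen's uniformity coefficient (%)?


xbar = 122 / 6 = 20.333
sum|xi - xbar| = 12
CU = 100 * (1 - 12 / (6 * 20.333))
   = 100 * (1 - 0.0984)
   = 90.16%


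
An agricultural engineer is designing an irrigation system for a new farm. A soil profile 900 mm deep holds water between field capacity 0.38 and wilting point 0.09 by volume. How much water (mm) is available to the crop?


AW = (FC - WP) * D
   = (0.38 - 0.09) * 900
   = 0.29 * 900
   = 261 mm


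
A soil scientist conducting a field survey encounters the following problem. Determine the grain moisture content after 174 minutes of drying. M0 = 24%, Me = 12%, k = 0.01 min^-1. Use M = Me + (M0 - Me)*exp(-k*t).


M = Me + (M0 - Me) * e^(-k*t)
  = 12 + (24 - 12) * e^(-0.01*174)
  = 12 + 12 * e^(-1.740)
  = 12 + 12 * 0.17552
  = 12 + 2.1062
  = 14.11%


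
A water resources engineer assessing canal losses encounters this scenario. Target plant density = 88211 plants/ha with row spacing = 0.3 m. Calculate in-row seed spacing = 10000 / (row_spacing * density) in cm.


spacing = 10000 / (row_sp * density)
        = 10000 / (0.3 * 88211)
        = 10000 / 26463.30
        = 0.37788 m = 37.79 cm


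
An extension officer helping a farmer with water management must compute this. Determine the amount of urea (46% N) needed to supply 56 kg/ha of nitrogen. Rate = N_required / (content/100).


Rate = N_required / (N_content / 100)
     = 56 / (46 / 100)
     = 56 / 0.46
     = 121.74 kg/ha


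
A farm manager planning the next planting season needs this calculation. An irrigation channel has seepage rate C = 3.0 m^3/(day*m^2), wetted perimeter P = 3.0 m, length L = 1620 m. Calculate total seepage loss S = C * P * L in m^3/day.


S = C * P * L
  = 3.0 * 3.0 * 1620
  = 14580 m^3/day


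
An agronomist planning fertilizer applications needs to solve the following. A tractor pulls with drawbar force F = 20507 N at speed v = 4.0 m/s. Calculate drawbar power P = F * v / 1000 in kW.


P = F * v / 1000
  = 20507 * 4.0 / 1000
  = 82028 / 1000
  = 82.03 kW


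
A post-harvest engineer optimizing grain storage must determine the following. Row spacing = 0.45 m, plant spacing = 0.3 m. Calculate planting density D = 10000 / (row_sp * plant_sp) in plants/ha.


D = 10000 / (row_sp * plant_sp)
  = 10000 / (0.45 * 0.3)
  = 10000 / 0.1350
  = 74074.07 plants/ha


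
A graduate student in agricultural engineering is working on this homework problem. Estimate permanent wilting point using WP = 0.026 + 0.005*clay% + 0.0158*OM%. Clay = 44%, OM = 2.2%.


WP = 0.026 + 0.005*44 + 0.0158*2.2
   = 0.026 + 0.2200 + 0.0348
   = 0.2808


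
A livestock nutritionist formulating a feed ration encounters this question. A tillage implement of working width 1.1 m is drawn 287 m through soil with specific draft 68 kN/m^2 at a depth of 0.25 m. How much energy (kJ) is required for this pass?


E = k * d * w * L
  = 68 * 0.25 * 1.1 * 287
  = 5366.90 kJ


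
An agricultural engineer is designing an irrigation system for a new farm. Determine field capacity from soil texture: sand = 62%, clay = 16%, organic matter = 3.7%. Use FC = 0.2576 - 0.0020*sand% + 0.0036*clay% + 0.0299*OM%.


FC = 0.2576 - 0.0020*62 + 0.0036*16 + 0.0299*3.7
   = 0.2576 - 0.1240 + 0.0576 + 0.1106
   = 0.3018


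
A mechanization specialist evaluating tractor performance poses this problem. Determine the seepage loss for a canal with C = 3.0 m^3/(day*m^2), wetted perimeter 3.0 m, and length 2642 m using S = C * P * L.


S = C * P * L
  = 3.0 * 3.0 * 2642
  = 23778 m^3/day


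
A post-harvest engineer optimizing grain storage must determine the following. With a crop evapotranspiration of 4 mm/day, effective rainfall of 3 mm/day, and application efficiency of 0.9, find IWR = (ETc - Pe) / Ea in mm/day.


IWR = (ETc - Pe) / Ea
    = (4 - 3) / 0.9
    = 1 / 0.9
    = 1.11 mm/day


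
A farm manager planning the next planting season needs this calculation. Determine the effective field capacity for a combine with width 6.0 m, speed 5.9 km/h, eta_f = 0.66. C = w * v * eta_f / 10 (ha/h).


C = w * v * eta_f / 10
  = 6.0 * 5.9 * 0.66 / 10
  = 23.36 / 10
  = 2.34 ha/h


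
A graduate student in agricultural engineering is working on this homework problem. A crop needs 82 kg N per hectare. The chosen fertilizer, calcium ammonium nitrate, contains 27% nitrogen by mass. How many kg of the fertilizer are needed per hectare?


Rate = N_required / (N_content / 100)
     = 82 / (27 / 100)
     = 82 / 0.27
     = 303.70 kg/ha


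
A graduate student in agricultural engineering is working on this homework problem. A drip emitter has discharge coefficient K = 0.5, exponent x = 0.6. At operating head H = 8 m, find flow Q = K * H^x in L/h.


Q = K * H^x
  = 0.5 * 8^0.6
  = 0.5 * 3.4822
  = 1.74 L/h


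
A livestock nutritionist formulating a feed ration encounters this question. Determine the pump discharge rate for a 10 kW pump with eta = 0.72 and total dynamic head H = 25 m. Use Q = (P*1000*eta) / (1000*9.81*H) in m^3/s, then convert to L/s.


Q = (P * 1000 * eta) / (rho * g * H)
  = (10 * 1000 * 0.72) / (1000 * 9.81 * 25)
  = 7200 / 245250
  = 0.02936 m^3/s = 29.36 L/s


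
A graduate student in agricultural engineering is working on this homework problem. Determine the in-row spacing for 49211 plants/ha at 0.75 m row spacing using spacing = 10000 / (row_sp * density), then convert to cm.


spacing = 10000 / (row_sp * density)
        = 10000 / (0.75 * 49211)
        = 10000 / 36908.25
        = 0.27094 m = 27.09 cm


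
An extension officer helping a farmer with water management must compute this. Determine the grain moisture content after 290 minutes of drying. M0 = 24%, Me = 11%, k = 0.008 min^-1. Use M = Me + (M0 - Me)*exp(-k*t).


M = Me + (M0 - Me) * e^(-k*t)
  = 11 + (24 - 11) * e^(-0.008*290)
  = 11 + 13 * e^(-2.320)
  = 11 + 13 * 0.09827
  = 11 + 1.2776
  = 12.28%


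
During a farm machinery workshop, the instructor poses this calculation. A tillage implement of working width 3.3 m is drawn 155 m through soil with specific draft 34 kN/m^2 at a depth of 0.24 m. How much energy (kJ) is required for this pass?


E = k * d * w * L
  = 34 * 0.24 * 3.3 * 155
  = 4173.84 kJ


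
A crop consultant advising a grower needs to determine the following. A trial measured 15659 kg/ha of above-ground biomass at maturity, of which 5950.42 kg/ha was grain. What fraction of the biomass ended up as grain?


HI = grain_yield / biomass
   = 5950.42 / 15659
   = 0.38


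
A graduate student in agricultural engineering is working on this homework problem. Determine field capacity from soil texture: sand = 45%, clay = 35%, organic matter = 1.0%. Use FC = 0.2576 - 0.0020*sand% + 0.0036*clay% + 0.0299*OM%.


FC = 0.2576 - 0.0020*45 + 0.0036*35 + 0.0299*1.0
   = 0.2576 - 0.0900 + 0.1260 + 0.0299
   = 0.3235


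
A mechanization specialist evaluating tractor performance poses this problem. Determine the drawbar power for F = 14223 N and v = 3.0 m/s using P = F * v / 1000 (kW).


P = F * v / 1000
  = 14223 * 3.0 / 1000
  = 42669 / 1000
  = 42.67 kW


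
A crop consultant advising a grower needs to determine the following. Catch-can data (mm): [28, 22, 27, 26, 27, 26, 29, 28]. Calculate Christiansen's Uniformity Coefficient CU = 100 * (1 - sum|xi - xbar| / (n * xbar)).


xbar = 213 / 8 = 26.625
sum|xi - xbar| = 11.750
CU = 100 * (1 - 11.750 / (8 * 26.625))
   = 100 * (1 - 0.0552)
   = 94.48%


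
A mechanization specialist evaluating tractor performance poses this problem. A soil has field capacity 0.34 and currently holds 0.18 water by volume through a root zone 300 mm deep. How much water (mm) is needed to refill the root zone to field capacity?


SMD = (FC - theta) * D
    = (0.34 - 0.18) * 300
    = 0.160 * 300
    = 48 mm


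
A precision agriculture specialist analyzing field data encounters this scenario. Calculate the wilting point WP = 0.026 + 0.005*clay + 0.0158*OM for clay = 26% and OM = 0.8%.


WP = 0.026 + 0.005*26 + 0.0158*0.8
   = 0.026 + 0.1300 + 0.0126
   = 0.1686


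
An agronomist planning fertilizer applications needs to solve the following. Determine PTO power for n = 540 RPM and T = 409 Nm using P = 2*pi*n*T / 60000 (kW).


P = 2*pi*n*T / 60000
  = 2*pi * 540 * 409 / 60000
  = 1387704.31 / 60000
  = 23.13 kW


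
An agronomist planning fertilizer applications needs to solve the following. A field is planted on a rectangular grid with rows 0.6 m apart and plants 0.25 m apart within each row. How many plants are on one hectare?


D = 10000 / (row_sp * plant_sp)
  = 10000 / (0.6 * 0.25)
  = 10000 / 0.1500
  = 66666.67 plants/ha


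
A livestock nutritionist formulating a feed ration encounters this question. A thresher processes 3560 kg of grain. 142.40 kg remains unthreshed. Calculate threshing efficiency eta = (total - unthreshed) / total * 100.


eta = (total - unthreshed) / total * 100
    = (3560 - 142.40) / 3560 * 100
    = 3417.60 / 3560 * 100
    = 96%


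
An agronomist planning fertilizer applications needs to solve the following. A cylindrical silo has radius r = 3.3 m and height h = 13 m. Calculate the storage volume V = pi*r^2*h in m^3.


V = pi * r^2 * h
  = pi * 3.3^2 * 13
  = pi * 10.89 * 13
  = 444.76 m^3


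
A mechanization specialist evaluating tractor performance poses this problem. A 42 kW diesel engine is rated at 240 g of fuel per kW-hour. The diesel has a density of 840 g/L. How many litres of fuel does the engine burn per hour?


FC = P * BSFC / rho_fuel
   = 42 * 240 / 840
   = 10080 / 840
   = 12 L/h


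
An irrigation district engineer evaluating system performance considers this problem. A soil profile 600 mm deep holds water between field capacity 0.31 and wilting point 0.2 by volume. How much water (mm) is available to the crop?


AW = (FC - WP) * D
   = (0.31 - 0.2) * 600
   = 0.11 * 600
   = 66 mm


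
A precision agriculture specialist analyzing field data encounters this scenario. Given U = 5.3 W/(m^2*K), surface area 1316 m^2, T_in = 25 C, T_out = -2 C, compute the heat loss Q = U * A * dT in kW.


dT = 25 - (-2) = 27 K
Q = U * A * dT
  = 5.3 * 1316 * 27
  = 188319.60 W = 188.32 kW


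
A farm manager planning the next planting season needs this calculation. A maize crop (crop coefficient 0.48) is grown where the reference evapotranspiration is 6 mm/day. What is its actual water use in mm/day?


ETc = Kc * ET0
    = 0.48 * 6
    = 2.88 mm/day


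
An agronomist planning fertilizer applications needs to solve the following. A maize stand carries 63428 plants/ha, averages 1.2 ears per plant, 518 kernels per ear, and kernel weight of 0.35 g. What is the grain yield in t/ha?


Y = density * ears * kernels * kw
  = 63428 * 1.2 * 518 * 0.35 g/ha
  = 13799395.68 g/ha
  = 13799.40 kg/ha = 13.80 t/ha


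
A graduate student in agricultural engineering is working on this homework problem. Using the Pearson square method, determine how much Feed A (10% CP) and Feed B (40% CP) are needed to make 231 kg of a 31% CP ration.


parts_A = CP_b - target = 40 - 31 = 9
parts_B = target - CP_a = 31 - 10 = 21
total_parts = 9 + 21 = 30
Feed A = 231 * 9 / 30 = 69.30 kg
Feed B = 231 * 21 / 30 = 161.70 kg

69.30 kg


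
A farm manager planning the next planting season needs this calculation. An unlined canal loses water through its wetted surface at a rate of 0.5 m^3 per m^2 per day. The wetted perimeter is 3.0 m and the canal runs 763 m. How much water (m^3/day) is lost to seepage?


S = C * P * L
  = 0.5 * 3.0 * 763
  = 1144.50 m^3/day


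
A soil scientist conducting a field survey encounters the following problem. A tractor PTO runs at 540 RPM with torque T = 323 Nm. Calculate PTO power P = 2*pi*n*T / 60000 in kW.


P = 2*pi*n*T / 60000
  = 2*pi * 540 * 323 / 60000
  = 1095913.18 / 60000
  = 18.27 kW


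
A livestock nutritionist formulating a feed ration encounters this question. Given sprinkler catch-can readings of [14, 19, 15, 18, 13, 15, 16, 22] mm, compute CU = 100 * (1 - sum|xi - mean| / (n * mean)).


xbar = 132 / 8 = 16.500
sum|xi - xbar| = 19
CU = 100 * (1 - 19 / (8 * 16.500))
   = 100 * (1 - 0.1439)
   = 85.61%


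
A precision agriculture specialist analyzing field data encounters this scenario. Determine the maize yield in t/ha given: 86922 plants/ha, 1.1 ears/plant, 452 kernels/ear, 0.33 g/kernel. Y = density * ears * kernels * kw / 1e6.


Y = density * ears * kernels * kw
  = 86922 * 1.1 * 452 * 0.33 g/ha
  = 14261814.07 g/ha
  = 14261.81 kg/ha = 14.26 t/ha


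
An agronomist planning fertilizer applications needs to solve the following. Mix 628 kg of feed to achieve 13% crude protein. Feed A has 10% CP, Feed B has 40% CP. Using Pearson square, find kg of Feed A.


parts_A = CP_b - target = 40 - 13 = 27
parts_B = target - CP_a = 13 - 10 = 3
total_parts = 27 + 3 = 30
Feed A = 628 * 27 / 30 = 565.20 kg
Feed B = 628 * 3 / 30 = 62.80 kg

565.20 kg


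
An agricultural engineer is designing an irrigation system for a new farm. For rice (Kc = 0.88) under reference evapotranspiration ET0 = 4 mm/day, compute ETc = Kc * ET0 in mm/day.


ETc = Kc * ET0
    = 0.88 * 4
    = 3.52 mm/day


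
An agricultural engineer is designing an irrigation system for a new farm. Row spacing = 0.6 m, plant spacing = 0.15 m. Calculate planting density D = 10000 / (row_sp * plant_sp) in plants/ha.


D = 10000 / (row_sp * plant_sp)
  = 10000 / (0.6 * 0.15)
  = 10000 / 0.0900
  = 111111.11 plants/ha


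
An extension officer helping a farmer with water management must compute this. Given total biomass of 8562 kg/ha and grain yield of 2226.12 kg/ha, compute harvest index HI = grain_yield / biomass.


HI = grain_yield / biomass
   = 2226.12 / 8562
   = 0.26


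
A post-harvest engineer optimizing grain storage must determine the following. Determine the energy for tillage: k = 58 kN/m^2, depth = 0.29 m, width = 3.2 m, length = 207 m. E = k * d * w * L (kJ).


E = k * d * w * L
  = 58 * 0.29 * 3.2 * 207
  = 11141.57 kJ


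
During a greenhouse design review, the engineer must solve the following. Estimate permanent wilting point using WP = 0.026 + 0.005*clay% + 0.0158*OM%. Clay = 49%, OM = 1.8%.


WP = 0.026 + 0.005*49 + 0.0158*1.8
   = 0.026 + 0.2450 + 0.0284
   = 0.2994


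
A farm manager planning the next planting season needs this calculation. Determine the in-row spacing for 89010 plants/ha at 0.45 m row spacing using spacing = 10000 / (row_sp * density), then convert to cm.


spacing = 10000 / (row_sp * density)
        = 10000 / (0.45 * 89010)
        = 10000 / 40054.50
        = 0.24966 m = 24.97 cm


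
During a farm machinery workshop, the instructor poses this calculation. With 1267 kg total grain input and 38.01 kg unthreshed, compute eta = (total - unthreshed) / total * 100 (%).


eta = (total - unthreshed) / total * 100
    = (1267 - 38.01) / 1267 * 100
    = 1228.99 / 1267 * 100
    = 97%


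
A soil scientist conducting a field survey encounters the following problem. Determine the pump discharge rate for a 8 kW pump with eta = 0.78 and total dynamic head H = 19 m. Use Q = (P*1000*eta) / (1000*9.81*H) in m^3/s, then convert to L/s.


Q = (P * 1000 * eta) / (rho * g * H)
  = (8 * 1000 * 0.78) / (1000 * 9.81 * 19)
  = 6240 / 186390
  = 0.03348 m^3/s = 33.48 L/s


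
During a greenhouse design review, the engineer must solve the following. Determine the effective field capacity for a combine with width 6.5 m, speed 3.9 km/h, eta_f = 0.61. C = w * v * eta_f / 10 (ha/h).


C = w * v * eta_f / 10
  = 6.5 * 3.9 * 0.61 / 10
  = 15.46 / 10
  = 1.55 ha/h


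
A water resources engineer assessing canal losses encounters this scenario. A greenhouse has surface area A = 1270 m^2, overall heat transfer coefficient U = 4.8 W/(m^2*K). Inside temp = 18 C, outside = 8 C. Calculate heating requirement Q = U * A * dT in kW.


dT = 18 - (8) = 10 K
Q = U * A * dT
  = 4.8 * 1270 * 10
  = 60960 W = 60.96 kW


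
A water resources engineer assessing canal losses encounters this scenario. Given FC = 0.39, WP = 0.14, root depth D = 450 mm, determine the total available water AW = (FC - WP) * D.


AW = (FC - WP) * D
   = (0.39 - 0.14) * 450
   = 0.25 * 450
   = 112.50 mm


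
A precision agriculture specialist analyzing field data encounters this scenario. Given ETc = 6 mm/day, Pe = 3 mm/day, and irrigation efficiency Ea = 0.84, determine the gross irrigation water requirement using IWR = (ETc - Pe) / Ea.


IWR = (ETc - Pe) / Ea
    = (6 - 3) / 0.84
    = 3 / 0.84
    = 3.57 mm/day


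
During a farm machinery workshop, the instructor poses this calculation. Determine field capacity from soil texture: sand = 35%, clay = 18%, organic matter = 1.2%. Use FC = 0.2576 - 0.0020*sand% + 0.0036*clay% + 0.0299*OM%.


FC = 0.2576 - 0.0020*35 + 0.0036*18 + 0.0299*1.2
   = 0.2576 - 0.0700 + 0.0648 + 0.0359
   = 0.2883


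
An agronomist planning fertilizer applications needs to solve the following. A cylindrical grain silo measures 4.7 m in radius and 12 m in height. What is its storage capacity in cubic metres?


V = pi * r^2 * h
  = pi * 4.7^2 * 12
  = pi * 22.09 * 12
  = 832.77 m^3


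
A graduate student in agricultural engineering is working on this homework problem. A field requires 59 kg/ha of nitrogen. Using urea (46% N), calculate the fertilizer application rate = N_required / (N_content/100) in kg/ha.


Rate = N_required / (N_content / 100)
     = 59 / (46 / 100)
     = 59 / 0.46
     = 128.26 kg/ha


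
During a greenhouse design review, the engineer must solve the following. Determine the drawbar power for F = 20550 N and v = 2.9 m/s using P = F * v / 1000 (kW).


P = F * v / 1000
  = 20550 * 2.9 / 1000
  = 59595 / 1000
  = 59.60 kW


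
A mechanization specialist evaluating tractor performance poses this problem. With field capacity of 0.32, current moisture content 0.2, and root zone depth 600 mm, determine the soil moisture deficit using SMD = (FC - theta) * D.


SMD = (FC - theta) * D
    = (0.32 - 0.2) * 600
    = 0.120 * 600
    = 72 mm


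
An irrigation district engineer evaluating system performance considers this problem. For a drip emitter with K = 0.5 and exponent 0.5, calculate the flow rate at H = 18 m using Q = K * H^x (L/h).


Q = K * H^x
  = 0.5 * 18^0.5
  = 0.5 * 4.2426
  = 2.12 L/h


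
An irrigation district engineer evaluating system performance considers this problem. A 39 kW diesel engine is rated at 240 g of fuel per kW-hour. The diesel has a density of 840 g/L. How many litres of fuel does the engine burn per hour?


FC = P * BSFC / rho_fuel
   = 39 * 240 / 840
   = 9360 / 840
   = 11.14 L/h


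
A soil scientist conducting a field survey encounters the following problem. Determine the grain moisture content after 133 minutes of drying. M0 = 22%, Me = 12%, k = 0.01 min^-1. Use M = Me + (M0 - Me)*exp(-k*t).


M = Me + (M0 - Me) * e^(-k*t)
  = 12 + (22 - 12) * e^(-0.01*133)
  = 12 + 10 * e^(-1.330)
  = 12 + 10 * 0.26448
  = 12 + 2.6448
  = 14.64%


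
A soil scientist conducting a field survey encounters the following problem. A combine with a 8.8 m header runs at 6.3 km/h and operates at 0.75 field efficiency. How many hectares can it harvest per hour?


C = w * v * eta_f / 10
  = 8.8 * 6.3 * 0.75 / 10
  = 41.58 / 10
  = 4.16 ha/h


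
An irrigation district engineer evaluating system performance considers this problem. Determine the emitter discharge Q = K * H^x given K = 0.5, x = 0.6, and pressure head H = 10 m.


Q = K * H^x
  = 0.5 * 10^0.6
  = 0.5 * 3.9811
  = 1.99 L/h


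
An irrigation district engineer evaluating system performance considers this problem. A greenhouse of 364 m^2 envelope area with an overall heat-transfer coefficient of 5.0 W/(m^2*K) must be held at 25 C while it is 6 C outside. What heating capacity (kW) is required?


dT = 25 - (6) = 19 K
Q = U * A * dT
  = 5.0 * 364 * 19
  = 34580 W = 34.58 kW


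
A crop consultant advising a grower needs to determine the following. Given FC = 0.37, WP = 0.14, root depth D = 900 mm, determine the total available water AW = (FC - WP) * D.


AW = (FC - WP) * D
   = (0.37 - 0.14) * 900
   = 0.23 * 900
   = 207 mm


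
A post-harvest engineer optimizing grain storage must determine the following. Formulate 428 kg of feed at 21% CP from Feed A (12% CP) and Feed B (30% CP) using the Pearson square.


parts_A = CP_b - target = 30 - 21 = 9
parts_B = target - CP_a = 21 - 12 = 9
total_parts = 9 + 9 = 18
Feed A = 428 * 9 / 18 = 214 kg
Feed B = 428 * 9 / 18 = 214 kg


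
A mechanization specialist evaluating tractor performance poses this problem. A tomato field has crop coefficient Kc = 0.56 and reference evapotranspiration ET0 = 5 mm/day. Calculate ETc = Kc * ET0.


ETc = Kc * ET0
    = 0.56 * 5
    = 2.80 mm/day


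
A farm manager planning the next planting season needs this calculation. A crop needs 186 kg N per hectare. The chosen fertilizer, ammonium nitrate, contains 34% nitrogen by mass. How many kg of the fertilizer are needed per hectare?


Rate = N_required / (N_content / 100)
     = 186 / (34 / 100)
     = 186 / 0.34
     = 547.06 kg/ha


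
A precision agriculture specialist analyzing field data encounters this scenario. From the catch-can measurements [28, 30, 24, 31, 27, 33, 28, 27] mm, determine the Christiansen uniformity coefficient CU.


xbar = 228 / 8 = 28.500
sum|xi - xbar| = 17
CU = 100 * (1 - 17 / (8 * 28.500))
   = 100 * (1 - 0.0746)
   = 92.54%


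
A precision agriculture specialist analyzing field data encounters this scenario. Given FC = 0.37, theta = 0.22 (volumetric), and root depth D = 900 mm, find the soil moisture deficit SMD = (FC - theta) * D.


SMD = (FC - theta) * D
    = (0.37 - 0.22) * 900
    = 0.150 * 900
    = 135 mm


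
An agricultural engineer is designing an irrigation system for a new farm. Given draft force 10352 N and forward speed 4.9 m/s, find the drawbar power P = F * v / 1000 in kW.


P = F * v / 1000
  = 10352 * 4.9 / 1000
  = 50724.80 / 1000
  = 50.72 kW


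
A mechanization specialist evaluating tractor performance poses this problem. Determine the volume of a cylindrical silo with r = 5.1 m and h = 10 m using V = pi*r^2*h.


V = pi * r^2 * h
  = pi * 5.1^2 * 10
  = pi * 26.01 * 10
  = 817.13 m^3


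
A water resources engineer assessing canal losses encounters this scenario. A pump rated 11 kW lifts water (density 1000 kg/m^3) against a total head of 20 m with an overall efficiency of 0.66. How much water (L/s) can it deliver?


Q = (P * 1000 * eta) / (rho * g * H)
  = (11 * 1000 * 0.66) / (1000 * 9.81 * 20)
  = 7260 / 196200
  = 0.03700 m^3/s = 37.00 L/s


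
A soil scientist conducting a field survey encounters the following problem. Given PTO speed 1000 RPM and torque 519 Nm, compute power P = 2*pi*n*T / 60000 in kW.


P = 2*pi*n*T / 60000
  = 2*pi * 1000 * 519 / 60000
  = 3260973.17 / 60000
  = 54.35 kW


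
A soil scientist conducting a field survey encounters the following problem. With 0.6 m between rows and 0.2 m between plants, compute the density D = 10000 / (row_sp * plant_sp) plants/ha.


D = 10000 / (row_sp * plant_sp)
  = 10000 / (0.6 * 0.2)
  = 10000 / 0.1200
  = 83333.33 plants/ha


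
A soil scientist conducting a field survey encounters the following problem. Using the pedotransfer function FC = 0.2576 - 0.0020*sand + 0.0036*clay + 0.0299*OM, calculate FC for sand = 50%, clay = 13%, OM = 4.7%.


FC = 0.2576 - 0.0020*50 + 0.0036*13 + 0.0299*4.7
   = 0.2576 - 0.1000 + 0.0468 + 0.1405
   = 0.3449


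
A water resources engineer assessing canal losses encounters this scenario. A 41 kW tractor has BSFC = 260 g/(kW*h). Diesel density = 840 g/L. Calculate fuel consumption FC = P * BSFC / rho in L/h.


FC = P * BSFC / rho_fuel
   = 41 * 260 / 840
   = 10660 / 840
   = 12.69 L/h


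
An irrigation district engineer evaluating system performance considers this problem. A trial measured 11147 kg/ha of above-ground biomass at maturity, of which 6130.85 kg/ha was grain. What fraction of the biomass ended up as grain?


HI = grain_yield / biomass
   = 6130.85 / 11147
   = 0.55


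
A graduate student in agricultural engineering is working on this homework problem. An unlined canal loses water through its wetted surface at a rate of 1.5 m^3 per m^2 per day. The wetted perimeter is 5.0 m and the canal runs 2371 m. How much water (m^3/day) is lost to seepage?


S = C * P * L
  = 1.5 * 5.0 * 2371
  = 17782.50 m^3/day


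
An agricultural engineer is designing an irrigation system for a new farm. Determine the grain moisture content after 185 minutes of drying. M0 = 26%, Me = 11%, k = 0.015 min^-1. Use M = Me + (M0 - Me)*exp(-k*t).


M = Me + (M0 - Me) * e^(-k*t)
  = 11 + (26 - 11) * e^(-0.015*185)
  = 11 + 15 * e^(-2.775)
  = 11 + 15 * 0.06235
  = 11 + 0.9352
  = 11.94%


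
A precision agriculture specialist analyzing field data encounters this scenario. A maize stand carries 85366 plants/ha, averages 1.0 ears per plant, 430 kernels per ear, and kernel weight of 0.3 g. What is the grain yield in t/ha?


Y = density * ears * kernels * kw
  = 85366 * 1.0 * 430 * 0.3 g/ha
  = 11012214 g/ha
  = 11012.21 kg/ha = 11.01 t/ha


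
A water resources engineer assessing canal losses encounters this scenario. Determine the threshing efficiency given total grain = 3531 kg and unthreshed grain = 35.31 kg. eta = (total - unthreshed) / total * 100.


eta = (total - unthreshed) / total * 100
    = (3531 - 35.31) / 3531 * 100
    = 3495.69 / 3531 * 100
    = 99%


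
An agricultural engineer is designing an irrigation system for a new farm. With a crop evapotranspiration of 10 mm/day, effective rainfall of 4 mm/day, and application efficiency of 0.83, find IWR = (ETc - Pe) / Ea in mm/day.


IWR = (ETc - Pe) / Ea
    = (10 - 4) / 0.83
    = 6 / 0.83
    = 7.23 mm/day


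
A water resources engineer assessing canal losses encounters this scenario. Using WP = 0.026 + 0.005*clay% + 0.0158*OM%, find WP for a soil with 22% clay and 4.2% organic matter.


WP = 0.026 + 0.005*22 + 0.0158*4.2
   = 0.026 + 0.1100 + 0.0664
   = 0.2024


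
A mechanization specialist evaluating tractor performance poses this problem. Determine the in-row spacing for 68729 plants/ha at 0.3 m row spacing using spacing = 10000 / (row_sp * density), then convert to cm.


spacing = 10000 / (row_sp * density)
        = 10000 / (0.3 * 68729)
        = 10000 / 20618.70
        = 0.48500 m = 48.50 cm


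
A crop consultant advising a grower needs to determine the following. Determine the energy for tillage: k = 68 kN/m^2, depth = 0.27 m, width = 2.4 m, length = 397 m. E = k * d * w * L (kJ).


E = k * d * w * L
  = 68 * 0.27 * 2.4 * 397
  = 17493.41 kJ


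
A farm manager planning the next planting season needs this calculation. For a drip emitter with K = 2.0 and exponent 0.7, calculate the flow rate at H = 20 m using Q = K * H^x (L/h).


Q = K * H^x
  = 2.0 * 20^0.7
  = 2.0 * 8.1418
  = 16.28 L/h


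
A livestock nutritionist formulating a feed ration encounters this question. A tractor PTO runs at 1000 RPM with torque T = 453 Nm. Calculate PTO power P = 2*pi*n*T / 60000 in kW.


P = 2*pi*n*T / 60000
  = 2*pi * 1000 * 453 / 60000
  = 2846282.94 / 60000
  = 47.44 kW


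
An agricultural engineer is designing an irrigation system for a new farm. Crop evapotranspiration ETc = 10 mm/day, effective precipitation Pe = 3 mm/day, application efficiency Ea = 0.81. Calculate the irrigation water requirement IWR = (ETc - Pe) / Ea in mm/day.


IWR = (ETc - Pe) / Ea
    = (10 - 3) / 0.81
    = 7 / 0.81
    = 8.64 mm/day


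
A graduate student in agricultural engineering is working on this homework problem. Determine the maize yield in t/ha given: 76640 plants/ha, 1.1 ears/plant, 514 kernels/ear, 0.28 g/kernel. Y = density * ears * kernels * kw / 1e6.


Y = density * ears * kernels * kw
  = 76640 * 1.1 * 514 * 0.28 g/ha
  = 12133031.68 g/ha
  = 12133.03 kg/ha = 12.13 t/ha


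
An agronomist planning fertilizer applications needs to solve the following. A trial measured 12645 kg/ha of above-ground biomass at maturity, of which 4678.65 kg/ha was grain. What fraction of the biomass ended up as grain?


HI = grain_yield / biomass
   = 4678.65 / 12645
   = 0.37


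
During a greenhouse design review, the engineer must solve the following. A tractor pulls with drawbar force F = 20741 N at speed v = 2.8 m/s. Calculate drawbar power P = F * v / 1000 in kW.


P = F * v / 1000
  = 20741 * 2.8 / 1000
  = 58074.80 / 1000
  = 58.07 kW


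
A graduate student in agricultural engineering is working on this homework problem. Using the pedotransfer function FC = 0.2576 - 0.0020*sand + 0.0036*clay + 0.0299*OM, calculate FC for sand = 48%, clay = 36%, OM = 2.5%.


FC = 0.2576 - 0.0020*48 + 0.0036*36 + 0.0299*2.5
   = 0.2576 - 0.0960 + 0.1296 + 0.0748
   = 0.3660


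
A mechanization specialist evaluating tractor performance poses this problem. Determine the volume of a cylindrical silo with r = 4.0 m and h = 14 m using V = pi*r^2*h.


V = pi * r^2 * h
  = pi * 4.0^2 * 14
  = pi * 16 * 14
  = 703.72 m^3


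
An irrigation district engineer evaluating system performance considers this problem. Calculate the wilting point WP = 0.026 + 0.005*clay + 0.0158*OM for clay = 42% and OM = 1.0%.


WP = 0.026 + 0.005*42 + 0.0158*1.0
   = 0.026 + 0.2100 + 0.0158
   = 0.2518


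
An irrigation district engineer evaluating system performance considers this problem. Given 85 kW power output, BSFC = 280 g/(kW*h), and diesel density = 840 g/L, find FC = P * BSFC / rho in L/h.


FC = P * BSFC / rho_fuel
   = 85 * 280 / 840
   = 23800 / 840
   = 28.33 L/h


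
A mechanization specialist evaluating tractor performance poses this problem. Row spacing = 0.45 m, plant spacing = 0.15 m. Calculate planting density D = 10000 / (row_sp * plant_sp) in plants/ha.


D = 10000 / (row_sp * plant_sp)
  = 10000 / (0.45 * 0.15)
  = 10000 / 0.0675
  = 148148.15 plants/ha


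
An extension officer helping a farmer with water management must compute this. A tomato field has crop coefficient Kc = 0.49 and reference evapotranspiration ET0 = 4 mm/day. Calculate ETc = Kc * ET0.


ETc = Kc * ET0
    = 0.49 * 4
    = 1.96 mm/day


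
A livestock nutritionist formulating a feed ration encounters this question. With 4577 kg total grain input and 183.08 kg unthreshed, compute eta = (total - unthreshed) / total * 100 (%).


eta = (total - unthreshed) / total * 100
    = (4577 - 183.08) / 4577 * 100
    = 4393.92 / 4577 * 100
    = 96%


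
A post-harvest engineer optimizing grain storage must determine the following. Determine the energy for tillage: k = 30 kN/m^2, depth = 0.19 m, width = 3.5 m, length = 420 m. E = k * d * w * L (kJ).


E = k * d * w * L
  = 30 * 0.19 * 3.5 * 420
  = 8379 kJ


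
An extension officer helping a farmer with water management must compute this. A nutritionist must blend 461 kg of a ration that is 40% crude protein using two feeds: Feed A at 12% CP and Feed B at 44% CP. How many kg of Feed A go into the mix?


parts_A = CP_b - target = 44 - 40 = 4
parts_B = target - CP_a = 40 - 12 = 28
total_parts = 4 + 28 = 32
Feed A = 461 * 4 / 32 = 57.63 kg
Feed B = 461 * 28 / 32 = 403.38 kg

57.63 kg


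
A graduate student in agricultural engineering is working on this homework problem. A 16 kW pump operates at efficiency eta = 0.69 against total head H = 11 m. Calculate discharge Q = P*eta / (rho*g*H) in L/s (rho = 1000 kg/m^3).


Q = (P * 1000 * eta) / (rho * g * H)
  = (16 * 1000 * 0.69) / (1000 * 9.81 * 11)
  = 11040 / 107910
  = 0.10231 m^3/s = 102.31 L/s


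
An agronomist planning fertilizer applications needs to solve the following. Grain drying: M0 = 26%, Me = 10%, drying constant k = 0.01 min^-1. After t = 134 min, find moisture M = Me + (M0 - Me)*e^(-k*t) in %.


M = Me + (M0 - Me) * e^(-k*t)
  = 10 + (26 - 10) * e^(-0.01*134)
  = 10 + 16 * e^(-1.340)
  = 10 + 16 * 0.26185
  = 10 + 4.1895
  = 14.19%


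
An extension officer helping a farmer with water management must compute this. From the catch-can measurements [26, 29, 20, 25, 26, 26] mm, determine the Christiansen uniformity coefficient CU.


xbar = 152 / 6 = 25.333
sum|xi - xbar| = 11.333
CU = 100 * (1 - 11.333 / (6 * 25.333))
   = 100 * (1 - 0.0746)
   = 92.54%


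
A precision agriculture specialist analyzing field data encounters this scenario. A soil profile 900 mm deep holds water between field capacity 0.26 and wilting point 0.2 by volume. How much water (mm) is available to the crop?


AW = (FC - WP) * D
   = (0.26 - 0.2) * 900
   = 0.06 * 900
   = 54 mm


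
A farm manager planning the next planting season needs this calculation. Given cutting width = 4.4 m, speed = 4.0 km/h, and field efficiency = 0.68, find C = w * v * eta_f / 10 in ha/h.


C = w * v * eta_f / 10
  = 4.4 * 4.0 * 0.68 / 10
  = 11.97 / 10
  = 1.20 ha/h


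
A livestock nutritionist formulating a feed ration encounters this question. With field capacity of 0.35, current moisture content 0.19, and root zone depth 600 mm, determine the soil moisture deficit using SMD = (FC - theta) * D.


SMD = (FC - theta) * D
    = (0.35 - 0.19) * 600
    = 0.160 * 600
    = 96 mm


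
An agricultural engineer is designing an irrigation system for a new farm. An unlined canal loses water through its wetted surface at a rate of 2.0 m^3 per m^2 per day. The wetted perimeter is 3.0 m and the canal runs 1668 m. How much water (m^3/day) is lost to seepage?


S = C * P * L
  = 2.0 * 3.0 * 1668
  = 10008 m^3/day


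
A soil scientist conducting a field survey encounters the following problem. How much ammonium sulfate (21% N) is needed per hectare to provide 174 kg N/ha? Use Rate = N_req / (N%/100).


Rate = N_required / (N_content / 100)
     = 174 / (21 / 100)
     = 174 / 0.21
     = 828.57 kg/ha


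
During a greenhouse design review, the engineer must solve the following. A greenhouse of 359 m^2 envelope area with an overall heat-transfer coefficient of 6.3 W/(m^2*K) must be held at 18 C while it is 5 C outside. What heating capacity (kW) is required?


dT = 18 - (5) = 13 K
Q = U * A * dT
  = 6.3 * 359 * 13
  = 29402.10 W = 29.40 kW
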